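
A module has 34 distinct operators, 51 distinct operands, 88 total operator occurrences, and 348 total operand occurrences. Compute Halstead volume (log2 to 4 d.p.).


Formula: V = N * log2(η), where N = N1 + N2 and η = η1 + η2
η = 34 + 51 = 85
N = 88 + 348 = 436
log2(85) ≈ 6.4094
V = 436 * 6.4094 = 2794.50

2794.50


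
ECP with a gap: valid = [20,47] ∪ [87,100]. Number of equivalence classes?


Valid ranges: [20,47] and [87,100]
Class 1: x < 20 — invalid
Class 2: 20 ≤ x ≤ 47 — valid
Class 3: 47 < x < 87 — invalid (gap between ranges)
Class 4: 87 ≤ x ≤ 100 — valid
Class 5: x > 100 — invalid
Total equivalence classes: 5

5 equivalence classes


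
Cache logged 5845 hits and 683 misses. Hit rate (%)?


Formula: hit rate = hits / (hits + misses) * 100
hit rate = 5845 / (5845 + 683) * 100
hit rate = 5845 / 6528 * 100
hit rate = 89.54%

89.54%


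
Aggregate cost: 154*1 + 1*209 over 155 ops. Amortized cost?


Formula: Amortized cost = Total cost / Operations
Total cost = (154 * 1) + (1 * 209)
Total cost = 154 + 209 = 363
Amortized = 363 / 155 = 2.3419

2.3419


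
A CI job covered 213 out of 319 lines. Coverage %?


Coverage = covered / total * 100
Coverage = 213 / 319 * 100
Coverage = 66.77%

66.77%


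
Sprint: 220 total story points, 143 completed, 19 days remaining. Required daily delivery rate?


Formula: Required rate = Remaining points / Days left
Remaining = 220 - 143 = 77 points
Required rate = 77 / 19 = 4.05 points/day

4.05 points/day


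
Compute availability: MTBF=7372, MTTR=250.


Availability = MTBF / (MTBF + MTTR)
Availability = 7372 / (7372 + 250)
Availability = 7372 / 7622
Availability = 96.72%

96.72%


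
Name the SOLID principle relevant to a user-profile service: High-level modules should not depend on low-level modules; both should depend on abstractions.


This describes the Dependency Inversion Principle (DIP)

Dependency Inversion Principle (DIP)


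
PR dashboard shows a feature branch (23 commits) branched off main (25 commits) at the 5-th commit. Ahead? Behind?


Common ancestor: commit #5
feature commits after divergence: 23 - 5 = 18
main commits after divergence: 25 - 5 = 20
feature is 18 commits ahead of main
main is 20 commits ahead of feature

feature ahead: 18, main ahead: 20


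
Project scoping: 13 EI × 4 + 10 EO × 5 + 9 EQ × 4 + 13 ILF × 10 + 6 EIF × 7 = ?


UFP = EI*4 + EO*5 + EQ*4 + ILF*10 + EIF*7
UFP = 13*4 + 10*5 + 9*4 + 13*10 + 6*7
UFP = 52 + 50 + 36 + 130 + 42
UFP = 310

310


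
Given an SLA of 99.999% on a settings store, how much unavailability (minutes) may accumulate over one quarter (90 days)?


Formula: allowed downtime = period * (100 - SLA) / 100
Period (quarter (90 days)) = 129600 minutes
Unavailability fraction = (100 - 99.999) / 100
Allowed downtime = 129600 * (100 - 99.999) / 100
Allowed downtime = 1.296 minutes

1.296 minutes


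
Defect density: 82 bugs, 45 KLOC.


Defect density = defects / KLOC
Defect density = 82 / 45
Defect density = 1.822 defects/KLOC

1.822 defects/KLOC


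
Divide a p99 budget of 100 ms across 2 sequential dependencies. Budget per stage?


Formula: per_stage = total_budget / stages
per_stage = 100 / 2
per_stage = 50.0 ms

50.0 ms


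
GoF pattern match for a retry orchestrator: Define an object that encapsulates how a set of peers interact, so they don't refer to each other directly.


This matches the Mediator pattern

Mediator


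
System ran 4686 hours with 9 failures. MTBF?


Formula: MTBF = Total operating time / Number of failures
MTBF = 4686 / 9
MTBF = 520.67 hours

520.67 hours


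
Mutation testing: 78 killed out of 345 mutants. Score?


Mutation score = killed / total * 100
Mutation score = 78 / 345 * 100
Mutation score = 22.61%

22.61%


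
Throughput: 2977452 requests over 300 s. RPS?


Formula: throughput = requests / seconds
throughput = 2977452 / 300
throughput = 9924.84 requests/second

9924.84 requests/second


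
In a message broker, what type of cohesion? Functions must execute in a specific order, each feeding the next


Reasoning: Output of one is input to next
Type: Sequential cohesion

Sequential cohesion


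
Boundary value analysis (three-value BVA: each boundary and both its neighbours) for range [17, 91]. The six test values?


Range: [17, 91]
Boundaries: just below min, min, min+1, max-1, max, just above max
Values: [16, 17, 18, 90, 91, 92]

[16, 17, 18, 90, 91, 92]


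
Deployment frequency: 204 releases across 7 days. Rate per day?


Formula: deployments per day = releases / days
= 204 / 7
= 29.143 deploys/day
(equivalently, 204.0 deploys/week)

29.143 deploys/day


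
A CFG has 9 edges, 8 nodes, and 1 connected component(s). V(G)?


Formula: V(G) = E - N + 2P
V(G) = 9 - 8 + 2*1
V(G) = 1 + 2
V(G) = 3

3


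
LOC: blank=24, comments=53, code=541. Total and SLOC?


Total LOC = blank + comment + code
Total LOC = 24 + 53 + 541 = 618
SLOC (source only) = code = 541

Total LOC: 618, SLOC: 541


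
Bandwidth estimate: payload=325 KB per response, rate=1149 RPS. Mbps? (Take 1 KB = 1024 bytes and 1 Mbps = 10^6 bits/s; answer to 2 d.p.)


Formula: Mbps = payload_bytes * RPS * 8 / 1e6
Payload per request = 325 KB = 325 * 1024 = 332800 bytes
Total bytes/sec = 332800 * 1149 = 382387200
Total bits/sec = 382387200 * 8 = 3059097600
Mbps = 3059097600 / 1e6 = 3059.1

3059.1 Mbps


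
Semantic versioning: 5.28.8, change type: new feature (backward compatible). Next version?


Current: 5.28.8
Change category: 'new feature (backward compatible)' → minor bump
SemVer rule: minor bump → increment MINOR, reset PATCH to 0 (MAJOR unchanged)
New: 5.29.0

5.29.0


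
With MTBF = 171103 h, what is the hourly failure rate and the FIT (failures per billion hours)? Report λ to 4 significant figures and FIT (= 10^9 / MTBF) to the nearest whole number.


Formula: λ = 1 / MTBF; FIT = λ × 1e9 = 1e9 / MTBF
λ = 1 / 171103 ≈ 5.844e-06 failures/hour
FIT = 1e9 / 171103 ≈ 5844 failures per 1e9 hours (nearest whole number)

λ = 5.844e-06 /h, FIT = 5844


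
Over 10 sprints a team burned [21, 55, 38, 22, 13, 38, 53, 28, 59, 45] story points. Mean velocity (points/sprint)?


Formula: Avg velocity = Total points / Number of sprints
Points: [21, 55, 38, 22, 13, 38, 53, 28, 59, 45]
Sum = 21 + 55 + 38 + 22 + 13 + 38 + 53 + 28 + 59 + 45 = 372
Avg velocity = 372 / 10 = 37.2 points/sprint

37.2 points/sprint


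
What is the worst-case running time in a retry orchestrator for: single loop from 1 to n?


Reasoning: one pass through n items
Complexity: O(n)

O(n)


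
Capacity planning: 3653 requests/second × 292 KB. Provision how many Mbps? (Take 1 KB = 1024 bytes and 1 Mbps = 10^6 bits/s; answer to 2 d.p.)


Formula: Mbps = payload_bytes * RPS * 8 / 1e6
Payload per request = 292 KB = 292 * 1024 = 299008 bytes
Total bytes/sec = 299008 * 3653 = 1092276224
Total bits/sec = 1092276224 * 8 = 8738209792
Mbps = 8738209792 / 1e6 = 8738.21

8738.21 Mbps


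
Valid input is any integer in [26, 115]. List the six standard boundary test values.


Range: [26, 115]
Boundaries: just below min, min, min+1, max-1, max, just above max
Values: [25, 26, 27, 114, 115, 116]

[25, 26, 27, 114, 115, 116]


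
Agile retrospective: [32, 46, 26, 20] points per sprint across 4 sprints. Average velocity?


Formula: Avg velocity = Total points / Number of sprints
Points: [32, 46, 26, 20]
Sum = 32 + 46 + 26 + 20 = 124
Avg velocity = 124 / 4 = 31.0 points/sprint

31.0 points/sprint


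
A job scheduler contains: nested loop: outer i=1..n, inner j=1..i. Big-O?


Reasoning: triangle: n(n+1)/2 ~ n^2/2
Complexity: O(n^2)

O(n^2)


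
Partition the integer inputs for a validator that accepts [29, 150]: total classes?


Valid range: [29, 150]
Class 1: x < 29 — invalid
Class 2: 29 ≤ x ≤ 150 — valid
Class 3: x > 150 — invalid
Total equivalence classes: 3

3 equivalence classes


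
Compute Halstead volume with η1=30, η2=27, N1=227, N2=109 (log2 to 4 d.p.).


Formula: V = N * log2(η), where N = N1 + N2 and η = η1 + η2
η = 30 + 27 = 57
N = 227 + 109 = 336
log2(57) ≈ 5.8329
V = 336 * 5.8329 = 1959.85

1959.85


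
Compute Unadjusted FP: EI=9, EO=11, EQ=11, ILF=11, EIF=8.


UFP = EI*4 + EO*5 + EQ*4 + ILF*10 + EIF*7
UFP = 9*4 + 11*5 + 11*4 + 11*10 + 8*7
UFP = 36 + 55 + 44 + 110 + 56
UFP = 301

301


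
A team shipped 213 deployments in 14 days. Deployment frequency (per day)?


Formula: deployments per day = releases / days
= 213 / 14
= 15.214 deploys/day
(equivalently, 106.5 deploys/week)

15.214 deploys/day


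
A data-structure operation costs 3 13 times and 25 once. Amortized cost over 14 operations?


Formula: Amortized cost = Total cost / Operations
Total cost = (13 * 3) + (1 * 25)
Total cost = 39 + 25 = 64
Amortized = 64 / 14 = 4.5714

4.5714


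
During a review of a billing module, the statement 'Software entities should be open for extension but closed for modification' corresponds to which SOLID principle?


This describes the Open/Closed Principle (OCP)

Open/Closed Principle (OCP)


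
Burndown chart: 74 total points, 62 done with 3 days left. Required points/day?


Formula: Required rate = Remaining points / Days left
Remaining = 74 - 62 = 12 points
Required rate = 12 / 3 = 4.0 points/day

4.0 points/day


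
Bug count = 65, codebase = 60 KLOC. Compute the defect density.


Defect density = defects / KLOC
Defect density = 65 / 60
Defect density = 1.083 defects/KLOC

1.083 defects/KLOC


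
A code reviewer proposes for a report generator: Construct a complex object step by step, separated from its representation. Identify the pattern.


This matches the Builder pattern

Builder


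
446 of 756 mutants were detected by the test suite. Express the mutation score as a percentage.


Mutation score = killed / total * 100
Mutation score = 446 / 756 * 100
Mutation score = 58.99%

58.99%


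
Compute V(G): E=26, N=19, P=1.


Formula: V(G) = E - N + 2P
V(G) = 26 - 19 + 2*1
V(G) = 7 + 2
V(G) = 9

9


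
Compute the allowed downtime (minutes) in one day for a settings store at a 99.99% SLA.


Formula: allowed downtime = period * (100 - SLA) / 100
Period (day) = 1440 minutes
Unavailability fraction = (100 - 99.99) / 100
Allowed downtime = 1440 * (100 - 99.99) / 100
Allowed downtime = 0.144 minutes

0.144 minutes


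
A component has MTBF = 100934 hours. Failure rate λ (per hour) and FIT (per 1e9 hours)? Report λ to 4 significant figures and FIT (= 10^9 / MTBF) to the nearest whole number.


Formula: λ = 1 / MTBF; FIT = λ × 1e9 = 1e9 / MTBF
λ = 1 / 100934 ≈ 9.907e-06 failures/hour
FIT = 1e9 / 100934 ≈ 9907 failures per 1e9 hours (nearest whole number)

λ = 9.907e-06 /h, FIT = 9907


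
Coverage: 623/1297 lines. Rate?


Coverage = covered / total * 100
Coverage = 623 / 1297 * 100
Coverage = 48.03%

48.03%


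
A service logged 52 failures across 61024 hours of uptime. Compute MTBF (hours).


Formula: MTBF = Total operating time / Number of failures
MTBF = 61024 / 52
MTBF = 1173.54 hours

1173.54 hours


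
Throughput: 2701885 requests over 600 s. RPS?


Formula: throughput = requests / seconds
throughput = 2701885 / 600
throughput = 4503.14 requests/second

4503.14 requests/second


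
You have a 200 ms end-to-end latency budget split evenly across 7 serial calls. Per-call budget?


Formula: per_stage = total_budget / stages
per_stage = 200 / 7
per_stage = 28.57 ms

28.57 ms


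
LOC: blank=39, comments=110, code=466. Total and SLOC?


Total LOC = blank + comment + code
Total LOC = 39 + 110 + 466 = 615
SLOC (source only) = code = 466

Total LOC: 615, SLOC: 466


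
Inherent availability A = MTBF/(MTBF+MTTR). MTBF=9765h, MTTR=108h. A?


Availability = MTBF / (MTBF + MTTR)
Availability = 9765 / (9765 + 108)
Availability = 9765 / 9873
Availability = 98.9061%

98.9061%


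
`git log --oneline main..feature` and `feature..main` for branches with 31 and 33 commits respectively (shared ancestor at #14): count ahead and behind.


Common ancestor: commit #14
feature commits after divergence: 31 - 14 = 17
main commits after divergence: 33 - 14 = 19
feature is 17 commits ahead of main
main is 19 commits ahead of feature

feature ahead: 17, main ahead: 19


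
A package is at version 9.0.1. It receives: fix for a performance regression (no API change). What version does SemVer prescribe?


Current: 9.0.1
Change category: 'fix for a performance regression (no API change)' → patch bump
SemVer rule: patch bump → increment PATCH (MAJOR and MINOR unchanged)
New: 9.0.2

9.0.2


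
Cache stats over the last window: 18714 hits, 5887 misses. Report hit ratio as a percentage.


Formula: hit rate = hits / (hits + misses) * 100
hit rate = 18714 / (18714 + 5887) * 100
hit rate = 18714 / 24601 * 100
hit rate = 76.07%

76.07%


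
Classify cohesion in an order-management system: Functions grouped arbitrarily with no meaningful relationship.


Reasoning: Worst: random grouping
Type: Coincidental cohesion

Coincidental cohesion


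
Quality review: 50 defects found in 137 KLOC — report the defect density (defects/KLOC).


Defect density = defects / KLOC
Defect density = 50 / 137
Defect density = 0.365 defects/KLOC

0.365 defects/KLOC


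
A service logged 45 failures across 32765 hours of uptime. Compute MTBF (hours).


Formula: MTBF = Total operating time / Number of failures
MTBF = 32765 / 45
MTBF = 728.11 hours

728.11 hours


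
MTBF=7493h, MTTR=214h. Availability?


Availability = MTBF / (MTBF + MTTR)
Availability = 7493 / (7493 + 214)
Availability = 7493 / 7707
Availability = 97.2233%

97.2233%


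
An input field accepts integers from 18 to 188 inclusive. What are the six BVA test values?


Range: [18, 188]
Boundaries: just below min, min, min+1, max-1, max, just above max
Values: [17, 18, 19, 187, 188, 189]

[17, 18, 19, 187, 188, 189]


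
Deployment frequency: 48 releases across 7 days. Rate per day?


Formula: deployments per day = releases / days
= 48 / 7
= 6.857 deploys/day
(equivalently, 48.0 deploys/week)

6.857 deploys/day


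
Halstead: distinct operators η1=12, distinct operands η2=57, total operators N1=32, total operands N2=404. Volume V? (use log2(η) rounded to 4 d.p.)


Formula: V = N * log2(η), where N = N1 + N2 and η = η1 + η2
η = 12 + 57 = 69
N = 32 + 404 = 436
log2(69) ≈ 6.1085
V = 436 * 6.1085 = 2663.31

2663.31


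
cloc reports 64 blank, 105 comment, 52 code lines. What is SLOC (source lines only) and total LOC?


Total LOC = blank + comment + code
Total LOC = 64 + 105 + 52 = 221
SLOC (source only) = code = 52

Total LOC: 221, SLOC: 52


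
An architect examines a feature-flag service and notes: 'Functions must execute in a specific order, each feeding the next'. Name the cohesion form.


Reasoning: Output of one is input to next
Type: Sequential cohesion

Sequential cohesion


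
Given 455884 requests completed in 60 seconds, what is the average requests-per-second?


Formula: throughput = requests / seconds
throughput = 455884 / 60
throughput = 7598.07 requests/second

7598.07 requests/second


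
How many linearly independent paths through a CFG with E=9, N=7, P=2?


Formula: V(G) = E - N + 2P
V(G) = 9 - 7 + 2*2
V(G) = 2 + 4
V(G) = 6

6


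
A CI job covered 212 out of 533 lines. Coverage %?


Coverage = covered / total * 100
Coverage = 212 / 533 * 100
Coverage = 39.77%

39.77%


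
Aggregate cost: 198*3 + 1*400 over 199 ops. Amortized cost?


Formula: Amortized cost = Total cost / Operations
Total cost = (198 * 3) + (1 * 400)
Total cost = 594 + 400 = 994
Amortized = 994 / 199 = 4.995

4.995


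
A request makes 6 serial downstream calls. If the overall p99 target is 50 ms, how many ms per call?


Formula: per_stage = total_budget / stages
per_stage = 50 / 6
per_stage = 8.33 ms

8.33 ms


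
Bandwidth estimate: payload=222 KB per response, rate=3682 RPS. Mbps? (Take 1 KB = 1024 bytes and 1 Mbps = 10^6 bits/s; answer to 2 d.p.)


Formula: Mbps = payload_bytes * RPS * 8 / 1e6
Payload per request = 222 KB = 222 * 1024 = 227328 bytes
Total bytes/sec = 227328 * 3682 = 837021696
Total bits/sec = 837021696 * 8 = 6696173568
Mbps = 6696173568 / 1e6 = 6696.17

6696.17 Mbps


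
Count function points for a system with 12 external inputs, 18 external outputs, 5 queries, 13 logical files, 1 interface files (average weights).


UFP = EI*4 + EO*5 + EQ*4 + ILF*10 + EIF*7
UFP = 12*4 + 18*5 + 5*4 + 13*10 + 1*7
UFP = 48 + 90 + 20 + 130 + 7
UFP = 295

295


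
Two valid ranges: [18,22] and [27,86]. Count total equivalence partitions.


Valid ranges: [18,22] and [27,86]
Class 1: x < 18 — invalid
Class 2: 18 ≤ x ≤ 22 — valid
Class 3: 22 < x < 27 — invalid (gap between ranges)
Class 4: 27 ≤ x ≤ 86 — valid
Class 5: x > 86 — invalid
Total equivalence classes: 5

5 equivalence classes


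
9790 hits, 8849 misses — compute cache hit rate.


Formula: hit rate = hits / (hits + misses) * 100
hit rate = 9790 / (9790 + 8849) * 100
hit rate = 9790 / 18639 * 100
hit rate = 52.52%

52.52%


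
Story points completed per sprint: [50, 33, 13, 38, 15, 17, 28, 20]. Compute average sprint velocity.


Formula: Avg velocity = Total points / Number of sprints
Points: [50, 33, 13, 38, 15, 17, 28, 20]
Sum = 50 + 33 + 13 + 38 + 15 + 17 + 28 + 20 = 214
Avg velocity = 214 / 8 = 26.75 points/sprint

26.75 points/sprint


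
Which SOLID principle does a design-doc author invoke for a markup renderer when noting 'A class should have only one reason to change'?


This describes the Single Responsibility Principle (SRP)

Single Responsibility Principle (SRP)


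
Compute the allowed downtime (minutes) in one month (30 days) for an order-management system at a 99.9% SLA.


Formula: allowed downtime = period * (100 - SLA) / 100
Period (month (30 days)) = 43200 minutes
Unavailability fraction = (100 - 99.9) / 100
Allowed downtime = 43200 * (100 - 99.9) / 100
Allowed downtime = 43.2 minutes

43.2 minutes


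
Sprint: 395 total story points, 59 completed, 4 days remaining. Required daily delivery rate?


Formula: Required rate = Remaining points / Days left
Remaining = 395 - 59 = 336 points
Required rate = 336 / 4 = 84.0 points/day

84.0 points/day


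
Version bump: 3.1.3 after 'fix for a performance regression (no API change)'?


Current: 3.1.3
Change category: 'fix for a performance regression (no API change)' → patch bump
SemVer rule: patch bump → increment PATCH (MAJOR and MINOR unchanged)
New: 3.1.4

3.1.4


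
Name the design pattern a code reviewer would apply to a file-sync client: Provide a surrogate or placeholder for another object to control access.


This matches the Proxy pattern

Proxy


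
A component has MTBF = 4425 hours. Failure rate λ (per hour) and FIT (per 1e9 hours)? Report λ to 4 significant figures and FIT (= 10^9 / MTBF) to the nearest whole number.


Formula: λ = 1 / MTBF; FIT = λ × 1e9 = 1e9 / MTBF
λ = 1 / 4425 ≈ 2.260e-04 failures/hour
FIT = 1e9 / 4425 ≈ 225989 failures per 1e9 hours (nearest whole number)

λ = 2.260e-04 /h, FIT = 225989


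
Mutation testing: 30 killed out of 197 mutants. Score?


Mutation score = killed / total * 100
Mutation score = 30 / 197 * 100
Mutation score = 15.23%

15.23%


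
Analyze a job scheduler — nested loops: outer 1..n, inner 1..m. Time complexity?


Reasoning: product of independent bounds
Complexity: O(n*m)

O(n*m)


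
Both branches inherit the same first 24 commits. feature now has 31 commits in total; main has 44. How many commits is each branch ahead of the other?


Common ancestor: commit #24
feature commits after divergence: 31 - 24 = 7
main commits after divergence: 44 - 24 = 20
feature is 7 commits ahead of main
main is 20 commits ahead of feature

feature ahead: 7, main ahead: 20


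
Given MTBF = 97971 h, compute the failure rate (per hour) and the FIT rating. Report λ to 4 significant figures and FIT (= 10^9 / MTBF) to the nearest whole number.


Formula: λ = 1 / MTBF; FIT = λ × 1e9 = 1e9 / MTBF
λ = 1 / 97971 ≈ 1.021e-05 failures/hour
FIT = 1e9 / 97971 ≈ 10207 failures per 1e9 hours (nearest whole number)

λ = 1.021e-05 /h, FIT = 10207


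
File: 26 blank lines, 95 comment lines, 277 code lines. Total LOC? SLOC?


Total LOC = blank + comment + code
Total LOC = 26 + 95 + 277 = 398
SLOC (source only) = code = 277

Total LOC: 398, SLOC: 277


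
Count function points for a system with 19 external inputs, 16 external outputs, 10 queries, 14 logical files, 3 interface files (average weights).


UFP = EI*4 + EO*5 + EQ*4 + ILF*10 + EIF*7
UFP = 19*4 + 16*5 + 10*4 + 14*10 + 3*7
UFP = 76 + 80 + 40 + 140 + 21
UFP = 357

357


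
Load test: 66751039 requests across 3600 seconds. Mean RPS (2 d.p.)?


Formula: throughput = requests / seconds
throughput = 66751039 / 3600
throughput = 18541.96 requests/second

18541.96 requests/second


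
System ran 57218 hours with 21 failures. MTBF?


Formula: MTBF = Total operating time / Number of failures
MTBF = 57218 / 21
MTBF = 2724.67 hours

2724.67 hours


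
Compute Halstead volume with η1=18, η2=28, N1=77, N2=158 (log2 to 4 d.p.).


Formula: V = N * log2(η), where N = N1 + N2 and η = η1 + η2
η = 18 + 28 = 46
N = 77 + 158 = 235
log2(46) ≈ 5.5236
V = 235 * 5.5236 = 1298.05

1298.05


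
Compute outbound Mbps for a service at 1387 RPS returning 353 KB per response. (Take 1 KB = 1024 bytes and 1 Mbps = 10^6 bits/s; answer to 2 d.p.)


Formula: Mbps = payload_bytes * RPS * 8 / 1e6
Payload per request = 353 KB = 353 * 1024 = 361472 bytes
Total bytes/sec = 361472 * 1387 = 501361664
Total bits/sec = 501361664 * 8 = 4010893312
Mbps = 4010893312 / 1e6 = 4010.89

4010.89 Mbps


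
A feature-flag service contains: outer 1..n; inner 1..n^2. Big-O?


Reasoning: n times n^2
Complexity: O(n^3)

O(n^3)


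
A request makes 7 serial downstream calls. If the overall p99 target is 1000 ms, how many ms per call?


Formula: per_stage = total_budget / stages
per_stage = 1000 / 7
per_stage = 142.86 ms

142.86 ms


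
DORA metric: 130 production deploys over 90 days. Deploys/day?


Formula: deployments per day = releases / days
= 130 / 90
= 1.444 deploys/day
(equivalently, 10.11 deploys/week)

1.444 deploys/day


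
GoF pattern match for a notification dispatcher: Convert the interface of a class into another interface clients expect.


This matches the Adapter pattern

Adapter


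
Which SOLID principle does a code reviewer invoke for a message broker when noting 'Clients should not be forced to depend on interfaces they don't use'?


This describes the Interface Segregation Principle (ISP)

Interface Segregation Principle (ISP)


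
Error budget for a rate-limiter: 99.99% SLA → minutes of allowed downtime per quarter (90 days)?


Formula: allowed downtime = period * (100 - SLA) / 100
Period (quarter (90 days)) = 129600 minutes
Unavailability fraction = (100 - 99.99) / 100
Allowed downtime = 129600 * (100 - 99.99) / 100
Allowed downtime = 12.96 minutes

12.96 minutes


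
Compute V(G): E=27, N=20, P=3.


Formula: V(G) = E - N + 2P
V(G) = 27 - 20 + 2*3
V(G) = 7 + 6
V(G) = 13

13


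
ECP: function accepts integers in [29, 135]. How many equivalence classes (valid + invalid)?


Valid range: [29, 135]
Class 1: x < 29 — invalid
Class 2: 29 ≤ x ≤ 135 — valid
Class 3: x > 135 — invalid
Total equivalence classes: 3

3 equivalence classes


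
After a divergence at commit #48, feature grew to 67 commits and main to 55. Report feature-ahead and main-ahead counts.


Common ancestor: commit #48
feature commits after divergence: 67 - 48 = 19
main commits after divergence: 55 - 48 = 7
feature is 19 commits ahead of main
main is 7 commits ahead of feature

feature ahead: 19, main ahead: 7


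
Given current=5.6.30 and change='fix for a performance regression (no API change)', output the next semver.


Current: 5.6.30
Change category: 'fix for a performance regression (no API change)' → patch bump
SemVer rule: patch bump → increment PATCH (MAJOR and MINOR unchanged)
New: 5.6.31

5.6.31


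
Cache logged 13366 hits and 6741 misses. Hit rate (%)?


Formula: hit rate = hits / (hits + misses) * 100
hit rate = 13366 / (13366 + 6741) * 100
hit rate = 13366 / 20107 * 100
hit rate = 66.47%

66.47%


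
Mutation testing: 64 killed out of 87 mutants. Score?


Mutation score = killed / total * 100
Mutation score = 64 / 87 * 100
Mutation score = 73.56%

73.56%


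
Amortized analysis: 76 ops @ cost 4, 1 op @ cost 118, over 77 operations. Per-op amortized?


Formula: Amortized cost = Total cost / Operations
Total cost = (76 * 4) + (1 * 118)
Total cost = 304 + 118 = 422
Amortized = 422 / 77 = 5.4805

5.4805


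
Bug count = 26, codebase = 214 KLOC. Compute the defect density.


Defect density = defects / KLOC
Defect density = 26 / 214
Defect density = 0.121 defects/KLOC

0.121 defects/KLOC


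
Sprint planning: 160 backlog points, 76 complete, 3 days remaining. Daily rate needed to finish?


Formula: Required rate = Remaining points / Days left
Remaining = 160 - 76 = 84 points
Required rate = 84 / 3 = 28.0 points/day

28.0 points/day


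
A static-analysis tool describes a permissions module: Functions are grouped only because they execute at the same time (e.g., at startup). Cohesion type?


Reasoning: Related by timing only
Type: Temporal cohesion

Temporal cohesion


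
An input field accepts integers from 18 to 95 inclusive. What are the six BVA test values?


Range: [18, 95]
Boundaries: just below min, min, min+1, max-1, max, just above max
Values: [17, 18, 19, 94, 95, 96]

[17, 18, 19, 94, 95, 96]


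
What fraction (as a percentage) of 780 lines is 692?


Coverage = covered / total * 100
Coverage = 692 / 780 * 100
Coverage = 88.72%

88.72%


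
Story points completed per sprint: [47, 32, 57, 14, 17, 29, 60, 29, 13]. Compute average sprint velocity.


Formula: Avg velocity = Total points / Number of sprints
Points: [47, 32, 57, 14, 17, 29, 60, 29, 13]
Sum = 47 + 32 + 57 + 14 + 17 + 29 + 60 + 29 + 13 = 298
Avg velocity = 298 / 9 = 33.11 points/sprint

33.11 points/sprint


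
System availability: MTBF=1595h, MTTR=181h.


Availability = MTBF / (MTBF + MTTR)
Availability = 1595 / (1595 + 181)
Availability = 1595 / 1776
Availability = 89.8086%

89.8086%


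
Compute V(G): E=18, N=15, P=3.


Formula: V(G) = E - N + 2P
V(G) = 18 - 15 + 2*3
V(G) = 3 + 6
V(G) = 9

9


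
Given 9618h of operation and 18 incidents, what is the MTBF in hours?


Formula: MTBF = Total operating time / Number of failures
MTBF = 9618 / 18
MTBF = 534.33 hours

534.33 hours


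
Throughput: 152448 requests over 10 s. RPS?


Formula: throughput = requests / seconds
throughput = 152448 / 10
throughput = 15244.8 requests/second

15244.8 requests/second


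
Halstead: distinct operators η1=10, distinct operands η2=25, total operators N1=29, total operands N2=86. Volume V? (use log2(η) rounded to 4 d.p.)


Formula: V = N * log2(η), where N = N1 + N2 and η = η1 + η2
η = 10 + 25 = 35
N = 29 + 86 = 115
log2(35) ≈ 5.1293
V = 115 * 5.1293 = 589.87

589.87


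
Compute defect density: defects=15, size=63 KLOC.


Defect density = defects / KLOC
Defect density = 15 / 63
Defect density = 0.238 defects/KLOC

0.238 defects/KLOC


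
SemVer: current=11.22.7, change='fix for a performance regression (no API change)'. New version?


Current: 11.22.7
Change category: 'fix for a performance regression (no API change)' → patch bump
SemVer rule: patch bump → increment PATCH (MAJOR and MINOR unchanged)
New: 11.22.8

11.22.8


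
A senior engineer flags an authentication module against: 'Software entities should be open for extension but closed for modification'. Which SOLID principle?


This describes the Open/Closed Principle (OCP)

Open/Closed Principle (OCP)


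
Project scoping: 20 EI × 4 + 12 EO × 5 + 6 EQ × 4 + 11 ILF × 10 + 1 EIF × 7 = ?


UFP = EI*4 + EO*5 + EQ*4 + ILF*10 + EIF*7
UFP = 20*4 + 12*5 + 6*4 + 11*10 + 1*7
UFP = 80 + 60 + 24 + 110 + 7
UFP = 281

281


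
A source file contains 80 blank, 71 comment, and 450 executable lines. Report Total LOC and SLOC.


Total LOC = blank + comment + code
Total LOC = 80 + 71 + 450 = 601
SLOC (source only) = code = 450

Total LOC: 601, SLOC: 450


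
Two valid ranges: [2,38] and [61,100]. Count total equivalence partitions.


Valid ranges: [2,38] and [61,100]
Class 1: x < 2 — invalid
Class 2: 2 ≤ x ≤ 38 — valid
Class 3: 38 < x < 61 — invalid (gap between ranges)
Class 4: 61 ≤ x ≤ 100 — valid
Class 5: x > 100 — invalid
Total equivalence classes: 5

5 equivalence classes


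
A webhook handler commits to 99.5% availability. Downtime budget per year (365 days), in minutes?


Formula: allowed downtime = period * (100 - SLA) / 100
Period (year (365 days)) = 525600 minutes
Unavailability fraction = (100 - 99.5) / 100
Allowed downtime = 525600 * (100 - 99.5) / 100
Allowed downtime = 2628.0 minutes

2628.0 minutes


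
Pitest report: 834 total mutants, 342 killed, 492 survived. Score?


Mutation score = killed / total * 100
Mutation score = 342 / 834 * 100
Mutation score = 41.01%

41.01%


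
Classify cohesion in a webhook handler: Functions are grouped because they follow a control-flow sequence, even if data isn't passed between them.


Reasoning: Grouped by order of execution within a routine, not by data flow
Type: Procedural cohesion

Procedural cohesion


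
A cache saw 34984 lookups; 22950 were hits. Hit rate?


Formula: hit rate = hits / (hits + misses) * 100
hit rate = 22950 / (22950 + 12034) * 100
hit rate = 22950 / 34984 * 100
hit rate = 65.6%

65.6%


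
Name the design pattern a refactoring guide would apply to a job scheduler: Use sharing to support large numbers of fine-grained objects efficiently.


This matches the Flyweight pattern

Flyweight


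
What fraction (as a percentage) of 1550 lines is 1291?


Coverage = covered / total * 100
Coverage = 1291 / 1550 * 100
Coverage = 83.29%

83.29%


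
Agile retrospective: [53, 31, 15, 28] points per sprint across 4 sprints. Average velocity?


Formula: Avg velocity = Total points / Number of sprints
Points: [53, 31, 15, 28]
Sum = 53 + 31 + 15 + 28 = 127
Avg velocity = 127 / 4 = 31.75 points/sprint

31.75 points/sprint


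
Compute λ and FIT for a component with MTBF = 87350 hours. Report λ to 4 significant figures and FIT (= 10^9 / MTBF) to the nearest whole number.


Formula: λ = 1 / MTBF; FIT = λ × 1e9 = 1e9 / MTBF
λ = 1 / 87350 ≈ 1.145e-05 failures/hour
FIT = 1e9 / 87350 ≈ 11448 failures per 1e9 hours (nearest whole number)

λ = 1.145e-05 /h, FIT = 11448


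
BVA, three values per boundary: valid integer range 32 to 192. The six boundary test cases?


Range: [32, 192]
Boundaries: just below min, min, min+1, max-1, max, just above max
Values: [31, 32, 33, 191, 192, 193]

[31, 32, 33, 191, 192, 193]


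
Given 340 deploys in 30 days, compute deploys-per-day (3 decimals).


Formula: deployments per day = releases / days
= 340 / 30
= 11.333 deploys/day
(equivalently, 79.33 deploys/week)

11.333 deploys/day


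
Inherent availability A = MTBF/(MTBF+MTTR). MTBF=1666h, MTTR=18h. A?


Availability = MTBF / (MTBF + MTTR)
Availability = 1666 / (1666 + 18)
Availability = 1666 / 1684
Availability = 98.9311%

98.9311%


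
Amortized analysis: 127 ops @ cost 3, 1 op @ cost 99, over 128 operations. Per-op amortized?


Formula: Amortized cost = Total cost / Operations
Total cost = (127 * 3) + (1 * 99)
Total cost = 381 + 99 = 480
Amortized = 480 / 128 = 3.75

3.75


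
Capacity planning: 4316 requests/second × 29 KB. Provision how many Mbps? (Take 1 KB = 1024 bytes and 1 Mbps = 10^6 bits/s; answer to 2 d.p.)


Formula: Mbps = payload_bytes * RPS * 8 / 1e6
Payload per request = 29 KB = 29 * 1024 = 29696 bytes
Total bytes/sec = 29696 * 4316 = 128167936
Total bits/sec = 128167936 * 8 = 1025343488
Mbps = 1025343488 / 1e6 = 1025.34

1025.34 Mbps


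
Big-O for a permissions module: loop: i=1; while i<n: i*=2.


Reasoning: i doubles each step so iterations are log2(n)
Complexity: O(log n)

O(log n)


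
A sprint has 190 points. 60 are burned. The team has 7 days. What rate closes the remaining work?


Formula: Required rate = Remaining points / Days left
Remaining = 190 - 60 = 130 points
Required rate = 130 / 7 = 18.57 points/day

18.57 points/day


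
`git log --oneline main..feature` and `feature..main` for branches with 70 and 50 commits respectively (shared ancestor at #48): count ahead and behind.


Common ancestor: commit #48
feature commits after divergence: 70 - 48 = 22
main commits after divergence: 50 - 48 = 2
feature is 22 commits ahead of main
main is 2 commits ahead of feature

feature ahead: 22, main ahead: 2


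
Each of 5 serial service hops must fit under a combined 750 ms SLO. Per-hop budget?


Formula: per_stage = total_budget / stages
per_stage = 750 / 5
per_stage = 150.0 ms

150.0 ms


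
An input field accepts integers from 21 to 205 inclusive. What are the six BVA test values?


Range: [21, 205]
Boundaries: just below min, min, min+1, max-1, max, just above max
Values: [20, 21, 22, 204, 205, 206]

[20, 21, 22, 204, 205, 206]


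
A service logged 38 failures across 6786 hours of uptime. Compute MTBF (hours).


Formula: MTBF = Total operating time / Number of failures
MTBF = 6786 / 38
MTBF = 178.58 hours

178.58 hours


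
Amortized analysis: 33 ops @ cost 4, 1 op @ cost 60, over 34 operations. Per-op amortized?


Formula: Amortized cost = Total cost / Operations
Total cost = (33 * 4) + (1 * 60)
Total cost = 132 + 60 = 192
Amortized = 192 / 34 = 5.6471

5.6471


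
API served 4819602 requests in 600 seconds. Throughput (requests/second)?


Formula: throughput = requests / seconds
throughput = 4819602 / 600
throughput = 8032.67 requests/second

8032.67 requests/second


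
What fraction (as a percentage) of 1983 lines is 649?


Coverage = covered / total * 100
Coverage = 649 / 1983 * 100
Coverage = 32.73%

32.73%


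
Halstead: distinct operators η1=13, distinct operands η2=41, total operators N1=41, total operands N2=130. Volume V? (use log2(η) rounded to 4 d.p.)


Formula: V = N * log2(η), where N = N1 + N2 and η = η1 + η2
η = 13 + 41 = 54
N = 41 + 130 = 171
log2(54) ≈ 5.7549
V = 171 * 5.7549 = 984.09

984.09


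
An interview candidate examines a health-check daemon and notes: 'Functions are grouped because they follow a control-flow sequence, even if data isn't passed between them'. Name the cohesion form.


Reasoning: Grouped by order of execution within a routine, not by data flow
Type: Procedural cohesion

Procedural cohesion


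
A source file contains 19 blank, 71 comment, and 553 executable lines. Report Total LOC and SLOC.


Total LOC = blank + comment + code
Total LOC = 19 + 71 + 553 = 643
SLOC (source only) = code = 553

Total LOC: 643, SLOC: 553


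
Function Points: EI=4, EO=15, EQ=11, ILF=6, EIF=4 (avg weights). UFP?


UFP = EI*4 + EO*5 + EQ*4 + ILF*10 + EIF*7
UFP = 4*4 + 15*5 + 11*4 + 6*10 + 4*7
UFP = 16 + 75 + 44 + 60 + 28
UFP = 223

223


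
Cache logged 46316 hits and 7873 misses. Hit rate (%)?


Formula: hit rate = hits / (hits + misses) * 100
hit rate = 46316 / (46316 + 7873) * 100
hit rate = 46316 / 54189 * 100
hit rate = 85.47%

85.47%


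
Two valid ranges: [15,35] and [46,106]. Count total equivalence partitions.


Valid ranges: [15,35] and [46,106]
Class 1: x < 15 — invalid
Class 2: 15 ≤ x ≤ 35 — valid
Class 3: 35 < x < 46 — invalid (gap between ranges)
Class 4: 46 ≤ x ≤ 106 — valid
Class 5: x > 106 — invalid
Total equivalence classes: 5

5 equivalence classes


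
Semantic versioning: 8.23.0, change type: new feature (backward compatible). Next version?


Current: 8.23.0
Change category: 'new feature (backward compatible)' → minor bump
SemVer rule: minor bump → increment MINOR, reset PATCH to 0 (MAJOR unchanged)
New: 8.24.0

8.24.0


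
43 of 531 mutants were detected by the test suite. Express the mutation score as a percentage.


Mutation score = killed / total * 100
Mutation score = 43 / 531 * 100
Mutation score = 8.1%

8.1%


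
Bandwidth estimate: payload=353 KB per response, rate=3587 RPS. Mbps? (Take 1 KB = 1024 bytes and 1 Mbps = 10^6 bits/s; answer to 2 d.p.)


Formula: Mbps = payload_bytes * RPS * 8 / 1e6
Payload per request = 353 KB = 353 * 1024 = 361472 bytes
Total bytes/sec = 361472 * 3587 = 1296600064
Total bits/sec = 1296600064 * 8 = 10372800512
Mbps = 10372800512 / 1e6 = 10372.8

10372.8 Mbps


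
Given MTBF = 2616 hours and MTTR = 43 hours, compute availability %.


Availability = MTBF / (MTBF + MTTR)
Availability = 2616 / (2616 + 43)
Availability = 2616 / 2659
Availability = 98.3829%

98.3829%


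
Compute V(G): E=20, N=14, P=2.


Formula: V(G) = E - N + 2P
V(G) = 20 - 14 + 2*2
V(G) = 6 + 4
V(G) = 10

10


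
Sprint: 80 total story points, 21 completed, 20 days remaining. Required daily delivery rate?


Formula: Required rate = Remaining points / Days left
Remaining = 80 - 21 = 59 points
Required rate = 59 / 20 = 2.95 points/day

2.95 points/day


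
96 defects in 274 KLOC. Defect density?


Defect density = defects / KLOC
Defect density = 96 / 274
Defect density = 0.35 defects/KLOC

0.35 defects/KLOC


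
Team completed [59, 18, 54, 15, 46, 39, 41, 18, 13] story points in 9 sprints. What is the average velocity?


Formula: Avg velocity = Total points / Number of sprints
Points: [59, 18, 54, 15, 46, 39, 41, 18, 13]
Sum = 59 + 18 + 54 + 15 + 46 + 39 + 41 + 18 + 13 = 303
Avg velocity = 303 / 9 = 33.67 points/sprint

33.67 points/sprint


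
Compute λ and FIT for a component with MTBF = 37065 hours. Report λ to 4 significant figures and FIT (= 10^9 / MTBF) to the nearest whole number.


Formula: λ = 1 / MTBF; FIT = λ × 1e9 = 1e9 / MTBF
λ = 1 / 37065 ≈ 2.698e-05 failures/hour
FIT = 1e9 / 37065 ≈ 26980 failures per 1e9 hours (nearest whole number)

λ = 2.698e-05 /h, FIT = 26980


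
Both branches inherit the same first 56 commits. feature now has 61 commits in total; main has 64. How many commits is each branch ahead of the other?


Common ancestor: commit #56
feature commits after divergence: 61 - 56 = 5
main commits after divergence: 64 - 56 = 8
feature is 5 commits ahead of main
main is 8 commits ahead of feature

feature ahead: 5, main ahead: 8


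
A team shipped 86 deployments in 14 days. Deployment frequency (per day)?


Formula: deployments per day = releases / days
= 86 / 14
= 6.143 deploys/day
(equivalently, 43.0 deploys/week)

6.143 deploys/day


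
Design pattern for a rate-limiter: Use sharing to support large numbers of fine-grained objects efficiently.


This matches the Flyweight pattern

Flyweight


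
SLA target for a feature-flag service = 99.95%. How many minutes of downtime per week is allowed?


Formula: allowed downtime = period * (100 - SLA) / 100
Period (week) = 10080 minutes
Unavailability fraction = (100 - 99.95) / 100
Allowed downtime = 10080 * (100 - 99.95) / 100
Allowed downtime = 5.04 minutes

5.04 minutes


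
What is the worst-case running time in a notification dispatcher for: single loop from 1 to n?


Reasoning: one pass through n items
Complexity: O(n)

O(n)


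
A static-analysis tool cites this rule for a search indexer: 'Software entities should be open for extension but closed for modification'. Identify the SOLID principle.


This describes the Open/Closed Principle (OCP)

Open/Closed Principle (OCP)
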